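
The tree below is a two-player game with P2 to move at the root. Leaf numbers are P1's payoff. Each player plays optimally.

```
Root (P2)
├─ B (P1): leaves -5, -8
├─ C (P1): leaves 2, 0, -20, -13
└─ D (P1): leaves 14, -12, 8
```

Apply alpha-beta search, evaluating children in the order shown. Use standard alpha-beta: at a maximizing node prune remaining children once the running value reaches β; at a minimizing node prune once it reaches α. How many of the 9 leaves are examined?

4

B [α=-∞,β=+∞]: v=-5
C [α=-∞,β=-5]: v=2 after child 1 ≥ β → β-cutoff, skip 3
D [α=-∞,β=-5]: v=14 after child 1 ≥ β → β-cutoff, skip 2
Root [α=-∞,β=+∞]: v=-5
Leaves evaluated: 4 of 9.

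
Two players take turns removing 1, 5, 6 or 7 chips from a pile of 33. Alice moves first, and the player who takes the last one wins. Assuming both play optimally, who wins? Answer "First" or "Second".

First

i:   0  1  2  3  4  5  6  7  8  9 10 11 12 13 14 15 16 17 18 19 20 21 22 23 24 25 26 27 28 29 30 31 32 33
     L  W  L  W  L  W  W  W  W  W  W  W  L  W  L  W  L  W  W  W  W  W  W  W  L  W  L  W  L  W  W  W  W  W
Position 33 is W, so the first player wins.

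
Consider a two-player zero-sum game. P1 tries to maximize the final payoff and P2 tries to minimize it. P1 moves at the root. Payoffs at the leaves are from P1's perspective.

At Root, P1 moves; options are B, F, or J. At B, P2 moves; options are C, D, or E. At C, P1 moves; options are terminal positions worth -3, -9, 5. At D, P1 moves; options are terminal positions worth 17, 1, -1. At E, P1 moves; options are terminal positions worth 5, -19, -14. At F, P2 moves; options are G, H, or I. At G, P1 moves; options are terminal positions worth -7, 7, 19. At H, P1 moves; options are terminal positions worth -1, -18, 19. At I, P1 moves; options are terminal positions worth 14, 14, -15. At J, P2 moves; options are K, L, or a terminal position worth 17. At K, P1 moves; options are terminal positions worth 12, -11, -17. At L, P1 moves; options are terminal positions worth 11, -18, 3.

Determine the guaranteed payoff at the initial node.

C (P1): max(-3, -9, 5) = 5
D (P1): max(17, 1, -1) = 17
E (P1): max(5, -19, -14) = 5
B (P2): min(5, 17, 5) = 5
G (P1): max(-7, 7, 19) = 19
H (P1): max(-1, -18, 19) = 19
I (P1): max(14, 14, -15) = 14
F (P2): min(19, 19, 14) = 14
K (P1): max(12, -11, -17) = 12
L (P1): max(11, -18, 3) = 11
J (P2): min(12, 11, 17) = 11
Root (P1): max(5, 14, 11) = 14

14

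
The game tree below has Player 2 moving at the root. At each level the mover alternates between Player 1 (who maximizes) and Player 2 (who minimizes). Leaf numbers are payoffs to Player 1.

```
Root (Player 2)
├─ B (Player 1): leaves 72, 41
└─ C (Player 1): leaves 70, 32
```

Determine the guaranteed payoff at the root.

70

B (Player 1): max(72, 41) = 72
C (Player 1): max(70, 32) = 70
Root (Player 2): min(72, 70) = 70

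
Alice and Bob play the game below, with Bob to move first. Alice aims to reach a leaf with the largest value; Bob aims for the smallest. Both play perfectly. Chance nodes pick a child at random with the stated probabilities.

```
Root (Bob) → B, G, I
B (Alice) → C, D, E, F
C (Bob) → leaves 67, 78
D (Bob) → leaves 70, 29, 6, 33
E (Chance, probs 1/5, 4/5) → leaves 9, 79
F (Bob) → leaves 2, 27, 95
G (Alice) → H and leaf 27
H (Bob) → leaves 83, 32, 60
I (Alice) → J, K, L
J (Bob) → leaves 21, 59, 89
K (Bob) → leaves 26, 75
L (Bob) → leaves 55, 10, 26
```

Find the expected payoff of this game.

26

C (Bob): min(67, 78) = 67
D (Bob): min(70, 29, 6, 33) = 6
E (Chance): 1/5·9 + 4/5·79 = 65
F (Bob): min(2, 27, 95) = 2
B (Alice): max(67, 6, 65, 2) = 67
H (Bob): min(83, 32, 60) = 32
G (Alice): max(32, 27) = 32
J (Bob): min(21, 59, 89) = 21
K (Bob): min(26, 75) = 26
L (Bob): min(55, 10, 26) = 10
I (Alice): max(21, 26, 10) = 26
Root (Bob): min(67, 32, 26) = 26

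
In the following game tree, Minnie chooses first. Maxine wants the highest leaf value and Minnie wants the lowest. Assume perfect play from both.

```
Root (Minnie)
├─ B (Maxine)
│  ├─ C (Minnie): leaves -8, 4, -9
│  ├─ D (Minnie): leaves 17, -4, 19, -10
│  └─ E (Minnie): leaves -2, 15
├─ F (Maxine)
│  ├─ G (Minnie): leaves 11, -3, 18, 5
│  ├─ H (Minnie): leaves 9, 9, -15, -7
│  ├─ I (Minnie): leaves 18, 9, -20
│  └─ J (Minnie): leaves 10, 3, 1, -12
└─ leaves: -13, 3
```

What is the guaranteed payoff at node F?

-3

G: min(11, -3, 18, 5) = -3
H: min(9, 9, -15, -7) = -15
I: min(18, 9, -20) = -20
J: min(10, 3, 1, -12) = -12
F: max(-3, -15, -20, -12) = -3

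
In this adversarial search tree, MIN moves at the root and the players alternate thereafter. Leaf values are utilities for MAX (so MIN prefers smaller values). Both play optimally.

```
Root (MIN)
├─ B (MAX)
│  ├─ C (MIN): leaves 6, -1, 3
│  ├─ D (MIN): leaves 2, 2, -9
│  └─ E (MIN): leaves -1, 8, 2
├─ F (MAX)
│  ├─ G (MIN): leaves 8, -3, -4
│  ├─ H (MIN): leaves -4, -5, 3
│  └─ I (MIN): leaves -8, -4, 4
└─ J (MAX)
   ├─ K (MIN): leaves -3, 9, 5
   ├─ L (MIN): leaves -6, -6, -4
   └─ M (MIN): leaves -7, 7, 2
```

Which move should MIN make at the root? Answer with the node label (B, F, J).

C (MIN): min(6, -1, 3) = -1
D (MIN): min(2, 2, -9) = -9
E (MIN): min(-1, 8, 2) = -1
B (MAX): max(-1, -9, -1) = -1
G (MIN): min(8, -3, -4) = -4
H (MIN): min(-4, -5, 3) = -5
I (MIN): min(-8, -4, 4) = -8
F (MAX): max(-4, -5, -8) = -4
K (MIN): min(-3, 9, 5) = -3
L (MIN): min(-6, -6, -4) = -6
M (MIN): min(-7, 7, 2) = -7
J (MAX): max(-3, -6, -7) = -3
Root (MIN): min(-1, -4, -3) = -4
MIN picks the child with the lowest value: F (value -4).

F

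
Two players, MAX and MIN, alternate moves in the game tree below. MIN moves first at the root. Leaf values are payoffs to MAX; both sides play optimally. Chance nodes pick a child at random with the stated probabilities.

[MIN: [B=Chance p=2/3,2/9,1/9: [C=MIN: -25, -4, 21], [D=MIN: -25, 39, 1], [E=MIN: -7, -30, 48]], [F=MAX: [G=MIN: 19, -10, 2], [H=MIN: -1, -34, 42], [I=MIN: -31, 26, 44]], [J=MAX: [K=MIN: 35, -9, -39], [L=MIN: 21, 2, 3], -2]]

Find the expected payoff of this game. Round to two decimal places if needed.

C (MIN): min(-25, -4, 21) = -25
D (MIN): min(-25, 39, 1) = -25
E (MIN): min(-7, -30, 48) = -30
B (Chance): 2/3·-25 + 2/9·-25 + 1/9·-30 = -25.56
G (MIN): min(19, -10, 2) = -10
H (MIN): min(-1, -34, 42) = -34
I (MIN): min(-31, 26, 44) = -31
F (MAX): max(-10, -34, -31) = -10
K (MIN): min(35, -9, -39) = -39
L (MIN): min(21, 2, 3) = 2
J (MAX): max(-39, 2, -2) = 2
Root (MIN): min(-25.56, -10, 2) = -25.56

-25.56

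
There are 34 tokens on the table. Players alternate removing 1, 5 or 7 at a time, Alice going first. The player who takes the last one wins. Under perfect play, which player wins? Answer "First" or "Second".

Second

Compute winning (W) and losing (L) positions by backward induction:
i:   0  1  2  3  4  5  6  7  8  9 10 11 12 13 14 15 16 17 18 19 20 21 22 23 24 25 26 27 28 29 30 31 32 33 34
     L  W  L  W  L  W  L  W  L  W  L  W  L  W  L  W  L  W  L  W  L  W  L  W  L  W  L  W  L  W  L  W  L  W  L
Position 34 is L, so the second player wins.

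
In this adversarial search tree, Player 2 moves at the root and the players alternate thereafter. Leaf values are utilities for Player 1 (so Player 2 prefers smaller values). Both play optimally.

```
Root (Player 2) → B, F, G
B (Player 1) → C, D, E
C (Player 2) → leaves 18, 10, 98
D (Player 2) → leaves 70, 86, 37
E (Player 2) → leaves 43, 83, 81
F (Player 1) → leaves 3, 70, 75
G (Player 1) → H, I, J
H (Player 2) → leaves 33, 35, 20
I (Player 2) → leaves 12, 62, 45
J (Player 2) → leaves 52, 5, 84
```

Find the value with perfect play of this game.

20

C (Player 2): min(18, 10, 98) = 10
D (Player 2): min(70, 86, 37) = 37
E (Player 2): min(43, 83, 81) = 43
B (Player 1): max(10, 37, 43) = 43
F (Player 1): max(3, 70, 75) = 75
H (Player 2): min(33, 35, 20) = 20
I (Player 2): min(12, 62, 45) = 12
J (Player 2): min(52, 5, 84) = 5
G (Player 1): max(20, 12, 5) = 20
Root (Player 2): min(43, 75, 20) = 20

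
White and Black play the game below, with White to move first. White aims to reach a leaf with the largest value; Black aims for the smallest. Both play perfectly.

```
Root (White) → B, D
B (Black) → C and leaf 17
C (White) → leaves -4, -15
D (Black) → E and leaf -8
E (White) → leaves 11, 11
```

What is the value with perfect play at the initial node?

-4

C (White): max(-4, -15) = -4
B (Black): min(-4, 17) = -4
E (White): max(11, 11) = 11
D (Black): min(11, -8) = -8
Root (White): max(-4, -8) = -4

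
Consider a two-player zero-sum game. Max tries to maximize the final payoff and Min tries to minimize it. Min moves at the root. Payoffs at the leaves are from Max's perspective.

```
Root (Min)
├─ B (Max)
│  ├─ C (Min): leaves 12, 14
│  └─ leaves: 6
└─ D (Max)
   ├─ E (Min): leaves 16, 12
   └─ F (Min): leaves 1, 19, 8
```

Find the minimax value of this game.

12

C (Min): min(12, 14) = 12
B (Max): max(12, 6) = 12
E (Min): min(16, 12) = 12
F (Min): min(1, 19, 8) = 1
D (Max): max(12, 1) = 12
Root (Min): min(12, 12) = 12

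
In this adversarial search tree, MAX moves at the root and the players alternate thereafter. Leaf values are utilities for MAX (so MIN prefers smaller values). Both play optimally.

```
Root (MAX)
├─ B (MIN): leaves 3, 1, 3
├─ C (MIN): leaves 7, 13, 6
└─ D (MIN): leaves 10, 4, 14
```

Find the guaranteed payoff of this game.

B (MIN): min(3, 1, 3) = 1
C (MIN): min(7, 13, 6) = 6
D (MIN): min(10, 4, 14) = 4
Root (MAX): max(1, 6, 4) = 6

6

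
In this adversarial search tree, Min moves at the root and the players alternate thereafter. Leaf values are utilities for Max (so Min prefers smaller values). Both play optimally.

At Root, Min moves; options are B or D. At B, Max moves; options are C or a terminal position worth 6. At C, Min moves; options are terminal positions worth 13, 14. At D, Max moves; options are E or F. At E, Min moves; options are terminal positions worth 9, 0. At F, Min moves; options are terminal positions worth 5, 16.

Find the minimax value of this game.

C (Min): min(13, 14) = 13
B (Max): max(13, 6) = 13
E (Min): min(9, 0) = 0
F (Min): min(5, 16) = 5
D (Max): max(0, 5) = 5
Root (Min): min(13, 5) = 5

5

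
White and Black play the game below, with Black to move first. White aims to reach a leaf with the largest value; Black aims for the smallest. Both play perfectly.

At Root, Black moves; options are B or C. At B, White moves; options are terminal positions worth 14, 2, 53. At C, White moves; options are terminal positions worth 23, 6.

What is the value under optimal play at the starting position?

B (White): max(14, 2, 53) = 53
C (White): max(23, 6) = 23
Root (Black): min(53, 23) = 23

23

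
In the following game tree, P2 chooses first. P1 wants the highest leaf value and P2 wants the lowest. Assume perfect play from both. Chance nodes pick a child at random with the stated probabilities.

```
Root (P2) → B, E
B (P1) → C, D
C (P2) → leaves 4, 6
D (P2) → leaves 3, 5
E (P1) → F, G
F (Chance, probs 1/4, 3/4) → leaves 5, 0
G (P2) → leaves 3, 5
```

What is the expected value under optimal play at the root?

C (P2): min(4, 6) = 4
D (P2): min(3, 5) = 3
B (P1): max(4, 3) = 4
F (Chance): 1/4·5 + 3/4·0 = 1.25
G (P2): min(3, 5) = 3
E (P1): max(1.25, 3) = 3
Root (P2): min(4, 3) = 3

3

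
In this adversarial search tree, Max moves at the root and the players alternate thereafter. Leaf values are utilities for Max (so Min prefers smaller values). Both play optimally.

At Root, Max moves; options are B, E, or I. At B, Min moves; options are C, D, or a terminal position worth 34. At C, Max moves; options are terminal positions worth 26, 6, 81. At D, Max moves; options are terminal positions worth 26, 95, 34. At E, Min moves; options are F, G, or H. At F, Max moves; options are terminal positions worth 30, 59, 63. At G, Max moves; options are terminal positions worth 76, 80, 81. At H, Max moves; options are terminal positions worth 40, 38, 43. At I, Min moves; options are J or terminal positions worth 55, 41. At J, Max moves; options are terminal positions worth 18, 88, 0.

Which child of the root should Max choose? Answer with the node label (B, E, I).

C (Max): max(26, 6, 81) = 81
D (Max): max(26, 95, 34) = 95
B (Min): min(81, 95, 34) = 34
F (Max): max(30, 59, 63) = 63
G (Max): max(76, 80, 81) = 81
H (Max): max(40, 38, 43) = 43
E (Min): min(63, 81, 43) = 43
J (Max): max(18, 88, 0) = 88
I (Min): min(88, 55, 41) = 41
Root (Max): max(34, 43, 41) = 43
Max picks the child with the highest value: E (value 43).

E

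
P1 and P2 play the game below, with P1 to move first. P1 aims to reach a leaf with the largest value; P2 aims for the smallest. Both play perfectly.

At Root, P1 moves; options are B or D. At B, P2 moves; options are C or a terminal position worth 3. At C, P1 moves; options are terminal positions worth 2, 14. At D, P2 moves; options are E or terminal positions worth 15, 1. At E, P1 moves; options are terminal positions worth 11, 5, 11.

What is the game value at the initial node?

3

C (P1): max(2, 14) = 14
B (P2): min(14, 3) = 3
E (P1): max(11, 5, 11) = 11
D (P2): min(11, 15, 1) = 1
Root (P1): max(3, 1) = 3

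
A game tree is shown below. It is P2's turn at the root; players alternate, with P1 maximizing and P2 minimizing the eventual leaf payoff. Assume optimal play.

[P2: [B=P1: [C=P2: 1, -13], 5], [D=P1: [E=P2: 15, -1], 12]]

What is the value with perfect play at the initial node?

5

C (P2): min(1, -13) = -13
B (P1): max(-13, 5) = 5
E (P2): min(15, -1) = -1
D (P1): max(-1, 12) = 12
Root (P2): min(5, 12) = 5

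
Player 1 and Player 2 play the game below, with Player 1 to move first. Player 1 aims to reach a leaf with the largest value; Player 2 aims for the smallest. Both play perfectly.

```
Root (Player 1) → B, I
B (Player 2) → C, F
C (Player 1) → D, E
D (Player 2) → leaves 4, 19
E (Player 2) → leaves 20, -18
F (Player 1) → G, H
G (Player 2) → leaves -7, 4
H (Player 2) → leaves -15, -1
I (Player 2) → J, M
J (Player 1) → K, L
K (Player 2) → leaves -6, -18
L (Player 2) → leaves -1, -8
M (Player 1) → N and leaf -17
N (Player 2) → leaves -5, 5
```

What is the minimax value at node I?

-8

K: min(-6, -18) = -18
L: min(-1, -8) = -8
J: max(-18, -8) = -8
N: min(-5, 5) = -5
M: max(-5, -17) = -5
I: min(-8, -5) = -8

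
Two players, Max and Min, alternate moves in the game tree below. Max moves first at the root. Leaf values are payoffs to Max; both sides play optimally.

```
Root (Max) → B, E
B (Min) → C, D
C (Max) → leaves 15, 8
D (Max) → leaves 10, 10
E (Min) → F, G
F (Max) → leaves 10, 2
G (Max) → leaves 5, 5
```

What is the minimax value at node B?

C: max(15, 8) = 15
D: max(10, 10) = 10
B: min(15, 10) = 10

10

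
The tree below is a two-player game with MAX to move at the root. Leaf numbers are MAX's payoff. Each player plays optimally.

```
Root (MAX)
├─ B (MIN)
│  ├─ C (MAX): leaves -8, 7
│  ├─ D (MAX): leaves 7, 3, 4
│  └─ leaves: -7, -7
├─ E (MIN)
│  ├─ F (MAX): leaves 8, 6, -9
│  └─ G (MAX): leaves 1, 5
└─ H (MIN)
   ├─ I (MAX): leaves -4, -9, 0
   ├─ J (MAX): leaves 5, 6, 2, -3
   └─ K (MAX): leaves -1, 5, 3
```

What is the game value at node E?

F: max(8, 6, -9) = 8
G: max(1, 5) = 5
E: min(8, 5) = 5

5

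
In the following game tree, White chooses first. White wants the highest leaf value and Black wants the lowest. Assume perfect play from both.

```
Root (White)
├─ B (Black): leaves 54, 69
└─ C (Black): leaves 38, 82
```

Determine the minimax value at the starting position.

B (Black): min(54, 69) = 54
C (Black): min(38, 82) = 38
Root (White): max(54, 38) = 54

54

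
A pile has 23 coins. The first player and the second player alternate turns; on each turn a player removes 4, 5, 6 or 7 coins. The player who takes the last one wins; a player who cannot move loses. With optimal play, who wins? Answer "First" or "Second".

Second

W/L table (W = player to move can force a win):
i:   0  1  2  3  4  5  6  7  8  9 10 11 12 13 14 15 16 17 18 19 20 21 22 23
     L  L  L  L  W  W  W  W  W  W  W  L  L  L  L  W  W  W  W  W  W  W  L  L
Position 23 is L, so the second player wins.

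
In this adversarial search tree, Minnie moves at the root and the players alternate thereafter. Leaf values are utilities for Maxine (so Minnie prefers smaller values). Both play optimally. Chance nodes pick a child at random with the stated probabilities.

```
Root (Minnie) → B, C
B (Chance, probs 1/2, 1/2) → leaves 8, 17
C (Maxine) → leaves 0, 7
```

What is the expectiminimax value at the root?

B (Chance): 1/2·8 + 1/2·17 = 12.5
C (Maxine): max(0, 7) = 7
Root (Minnie): min(12.5, 7) = 7

7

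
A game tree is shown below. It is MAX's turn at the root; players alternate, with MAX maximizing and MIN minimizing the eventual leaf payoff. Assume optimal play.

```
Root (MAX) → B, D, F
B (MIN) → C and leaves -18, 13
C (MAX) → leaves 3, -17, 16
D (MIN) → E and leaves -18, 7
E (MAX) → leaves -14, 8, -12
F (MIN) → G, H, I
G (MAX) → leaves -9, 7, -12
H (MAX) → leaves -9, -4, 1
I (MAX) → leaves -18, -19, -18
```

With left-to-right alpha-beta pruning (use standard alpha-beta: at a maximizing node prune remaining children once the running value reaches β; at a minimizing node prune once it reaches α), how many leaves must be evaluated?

18

C [α=-∞,β=+∞]: v=16
B [α=-∞,β=+∞]: v=-18
E [α=-18,β=+∞]: v=8
D [α=-18,β=+∞]: v=-18 after child 2 ≤ α → α-cutoff, skip 1
G [α=-18,β=+∞]: v=7
H [α=-18,β=7]: v=1
I [α=-18,β=1]: v=-18
F [α=-18,β=+∞]: v=-18
Root [α=-∞,β=+∞]: v=-18
Leaves evaluated: 18 of 19.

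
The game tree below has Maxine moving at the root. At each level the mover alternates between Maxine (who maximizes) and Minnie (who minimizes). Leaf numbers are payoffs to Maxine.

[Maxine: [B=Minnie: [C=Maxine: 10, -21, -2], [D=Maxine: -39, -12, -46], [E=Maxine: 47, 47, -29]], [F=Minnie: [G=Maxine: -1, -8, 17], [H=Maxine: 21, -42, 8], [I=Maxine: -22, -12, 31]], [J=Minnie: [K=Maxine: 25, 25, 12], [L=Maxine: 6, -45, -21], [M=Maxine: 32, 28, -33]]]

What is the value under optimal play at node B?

-12

C: max(10, -21, -2) = 10
D: max(-39, -12, -46) = -12
E: max(47, 47, -29) = 47
B: min(10, -12, 47) = -12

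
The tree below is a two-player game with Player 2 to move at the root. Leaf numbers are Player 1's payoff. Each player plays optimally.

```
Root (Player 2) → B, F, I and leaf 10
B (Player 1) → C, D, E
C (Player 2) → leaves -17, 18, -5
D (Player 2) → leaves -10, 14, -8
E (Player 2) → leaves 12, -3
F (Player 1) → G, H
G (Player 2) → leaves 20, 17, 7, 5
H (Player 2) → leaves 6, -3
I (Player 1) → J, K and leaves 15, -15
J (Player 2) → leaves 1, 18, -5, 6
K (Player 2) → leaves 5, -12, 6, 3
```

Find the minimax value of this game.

-3

C (Player 2): min(-17, 18, -5) = -17
D (Player 2): min(-10, 14, -8) = -10
E (Player 2): min(12, -3) = -3
B (Player 1): max(-17, -10, -3) = -3
G (Player 2): min(20, 17, 7, 5) = 5
H (Player 2): min(6, -3) = -3
F (Player 1): max(5, -3) = 5
J (Player 2): min(1, 18, -5, 6) = -5
K (Player 2): min(5, -12, 6, 3) = -12
I (Player 1): max(-5, -12, 15, -15) = 15
Root (Player 2): min(-3, 5, 15, 10) = -3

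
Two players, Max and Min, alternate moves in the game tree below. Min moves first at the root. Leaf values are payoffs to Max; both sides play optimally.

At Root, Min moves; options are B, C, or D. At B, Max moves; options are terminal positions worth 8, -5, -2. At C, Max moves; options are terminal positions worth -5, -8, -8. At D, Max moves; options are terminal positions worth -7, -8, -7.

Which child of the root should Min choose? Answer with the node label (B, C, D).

D

B (Max): max(8, -5, -2) = 8
C (Max): max(-5, -8, -8) = -5
D (Max): max(-7, -8, -7) = -7
Root (Min): min(8, -5, -7) = -7
Min picks the child with the lowest value: D (value -7).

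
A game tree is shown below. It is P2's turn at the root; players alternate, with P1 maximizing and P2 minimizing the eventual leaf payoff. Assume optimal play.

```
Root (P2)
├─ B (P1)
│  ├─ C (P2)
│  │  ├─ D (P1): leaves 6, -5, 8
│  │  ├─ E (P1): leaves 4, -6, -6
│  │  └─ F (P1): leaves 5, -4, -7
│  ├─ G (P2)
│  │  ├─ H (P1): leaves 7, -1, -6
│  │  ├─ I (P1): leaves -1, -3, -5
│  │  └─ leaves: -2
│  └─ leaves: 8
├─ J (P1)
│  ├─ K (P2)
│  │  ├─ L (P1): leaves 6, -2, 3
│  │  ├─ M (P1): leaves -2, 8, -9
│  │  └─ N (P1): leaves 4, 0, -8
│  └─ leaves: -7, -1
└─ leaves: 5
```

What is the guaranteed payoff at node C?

4

D: max(6, -5, 8) = 8
E: max(4, -6, -6) = 4
F: max(5, -4, -7) = 5
C: min(8, 4, 5) = 4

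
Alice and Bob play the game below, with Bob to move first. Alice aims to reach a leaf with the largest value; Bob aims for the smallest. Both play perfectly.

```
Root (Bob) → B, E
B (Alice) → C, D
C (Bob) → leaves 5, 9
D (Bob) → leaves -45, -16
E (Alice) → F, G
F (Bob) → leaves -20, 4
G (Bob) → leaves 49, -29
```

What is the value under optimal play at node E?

F: min(-20, 4) = -20
G: min(49, -29) = -29
E: max(-20, -29) = -20

-20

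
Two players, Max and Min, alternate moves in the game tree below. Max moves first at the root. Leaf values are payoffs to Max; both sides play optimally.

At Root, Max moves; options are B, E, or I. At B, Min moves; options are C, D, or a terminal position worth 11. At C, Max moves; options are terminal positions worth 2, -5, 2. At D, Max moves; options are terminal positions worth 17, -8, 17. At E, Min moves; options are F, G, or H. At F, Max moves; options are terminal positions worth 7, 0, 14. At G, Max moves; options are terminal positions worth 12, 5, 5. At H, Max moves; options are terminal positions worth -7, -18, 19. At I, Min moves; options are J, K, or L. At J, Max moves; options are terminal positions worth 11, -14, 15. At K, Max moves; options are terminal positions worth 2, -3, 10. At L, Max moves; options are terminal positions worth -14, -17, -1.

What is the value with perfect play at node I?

J: max(11, -14, 15) = 15
K: max(2, -3, 10) = 10
L: max(-14, -17, -1) = -1
I: min(15, 10, -1) = -1

-1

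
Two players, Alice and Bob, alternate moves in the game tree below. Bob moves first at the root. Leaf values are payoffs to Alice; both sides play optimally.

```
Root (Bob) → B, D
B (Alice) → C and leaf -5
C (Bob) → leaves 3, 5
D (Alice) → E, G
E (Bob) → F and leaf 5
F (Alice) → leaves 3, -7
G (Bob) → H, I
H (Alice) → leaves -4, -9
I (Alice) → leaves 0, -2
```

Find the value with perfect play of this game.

C (Bob): min(3, 5) = 3
B (Alice): max(3, -5) = 3
F (Alice): max(3, -7) = 3
E (Bob): min(3, 5) = 3
H (Alice): max(-4, -9) = -4
I (Alice): max(0, -2) = 0
G (Bob): min(-4, 0) = -4
D (Alice): max(3, -4) = 3
Root (Bob): min(3, 3) = 3

3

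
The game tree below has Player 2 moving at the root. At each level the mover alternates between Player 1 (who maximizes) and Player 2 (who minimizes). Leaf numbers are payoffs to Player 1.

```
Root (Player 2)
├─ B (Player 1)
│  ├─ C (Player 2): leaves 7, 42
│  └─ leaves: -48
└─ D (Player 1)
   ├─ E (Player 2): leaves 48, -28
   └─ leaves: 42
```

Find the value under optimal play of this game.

7

C (Player 2): min(7, 42) = 7
B (Player 1): max(7, -48) = 7
E (Player 2): min(48, -28) = -28
D (Player 1): max(-28, 42) = 42
Root (Player 2): min(7, 42) = 7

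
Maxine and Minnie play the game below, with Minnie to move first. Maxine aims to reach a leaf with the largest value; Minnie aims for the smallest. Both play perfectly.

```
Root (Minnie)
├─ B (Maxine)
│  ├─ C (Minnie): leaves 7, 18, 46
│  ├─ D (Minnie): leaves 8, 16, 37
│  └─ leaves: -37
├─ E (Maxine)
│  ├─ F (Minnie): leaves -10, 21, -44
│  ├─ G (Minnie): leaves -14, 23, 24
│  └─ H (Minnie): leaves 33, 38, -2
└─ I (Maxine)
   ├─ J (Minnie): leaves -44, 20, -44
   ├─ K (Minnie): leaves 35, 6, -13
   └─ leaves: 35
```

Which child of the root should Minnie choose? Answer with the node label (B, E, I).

E

C (Minnie): min(7, 18, 46) = 7
D (Minnie): min(8, 16, 37) = 8
B (Maxine): max(7, 8, -37) = 8
F (Minnie): min(-10, 21, -44) = -44
G (Minnie): min(-14, 23, 24) = -14
H (Minnie): min(33, 38, -2) = -2
E (Maxine): max(-44, -14, -2) = -2
J (Minnie): min(-44, 20, -44) = -44
K (Minnie): min(35, 6, -13) = -13
I (Maxine): max(-44, -13, 35) = 35
Root (Minnie): min(8, -2, 35) = -2
Minnie picks the child with the lowest value: E (value -2).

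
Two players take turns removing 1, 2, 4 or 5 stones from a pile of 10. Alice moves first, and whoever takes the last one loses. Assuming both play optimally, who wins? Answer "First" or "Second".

Mark each pile size as W (mover wins) or L (mover loses):
i:   0  1  2  3  4  5  6  7  8  9 10
     W  L  W  W  L  W  W  L  W  W  L
Position 10 is L, so the second player wins.

Second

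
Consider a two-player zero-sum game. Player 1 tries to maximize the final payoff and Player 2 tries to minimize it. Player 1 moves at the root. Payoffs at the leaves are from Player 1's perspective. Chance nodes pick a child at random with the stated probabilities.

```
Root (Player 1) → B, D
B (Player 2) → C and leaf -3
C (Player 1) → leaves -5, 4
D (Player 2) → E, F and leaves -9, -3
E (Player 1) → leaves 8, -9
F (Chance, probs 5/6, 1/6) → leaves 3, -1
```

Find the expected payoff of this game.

C (Player 1): max(-5, 4) = 4
B (Player 2): min(4, -3) = -3
E (Player 1): max(8, -9) = 8
F (Chance): 5/6·3 + 1/6·-1 = 2.33
D (Player 2): min(8, 2.33, -9, -3) = -9
Root (Player 1): max(-3, -9) = -3

-3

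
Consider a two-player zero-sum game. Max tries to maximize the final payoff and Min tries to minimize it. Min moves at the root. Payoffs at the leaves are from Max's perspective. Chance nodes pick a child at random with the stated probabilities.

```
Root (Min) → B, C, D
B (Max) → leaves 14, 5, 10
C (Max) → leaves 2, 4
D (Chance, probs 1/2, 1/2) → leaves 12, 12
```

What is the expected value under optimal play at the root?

4

B (Max): max(14, 5, 10) = 14
C (Max): max(2, 4) = 4
D (Chance): 1/2·12 + 1/2·12 = 12
Root (Min): min(14, 4, 12) = 4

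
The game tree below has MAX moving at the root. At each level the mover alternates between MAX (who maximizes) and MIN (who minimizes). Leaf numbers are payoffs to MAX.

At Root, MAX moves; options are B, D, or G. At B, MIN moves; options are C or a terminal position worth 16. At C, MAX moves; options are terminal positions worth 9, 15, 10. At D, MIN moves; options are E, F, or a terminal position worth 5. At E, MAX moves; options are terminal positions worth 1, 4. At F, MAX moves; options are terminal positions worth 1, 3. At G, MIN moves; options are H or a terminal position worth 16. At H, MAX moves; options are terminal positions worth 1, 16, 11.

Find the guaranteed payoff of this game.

16

C (MAX): max(9, 15, 10) = 15
B (MIN): min(15, 16) = 15
E (MAX): max(1, 4) = 4
F (MAX): max(1, 3) = 3
D (MIN): min(4, 3, 5) = 3
H (MAX): max(1, 16, 11) = 16
G (MIN): min(16, 16) = 16
Root (MAX): max(15, 3, 16) = 16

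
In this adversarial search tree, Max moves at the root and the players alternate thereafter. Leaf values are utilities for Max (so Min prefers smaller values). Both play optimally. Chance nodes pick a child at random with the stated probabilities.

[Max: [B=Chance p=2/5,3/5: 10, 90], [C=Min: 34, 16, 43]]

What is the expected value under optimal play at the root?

58

B (Chance): 2/5·10 + 3/5·90 = 58
C (Min): min(34, 16, 43) = 16
Root (Max): max(58, 16) = 58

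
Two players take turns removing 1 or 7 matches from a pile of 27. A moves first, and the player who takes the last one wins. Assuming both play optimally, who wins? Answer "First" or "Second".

First

Compute winning (W) and losing (L) positions by backward induction:
i:   0  1  2  3  4  5  6  7  8  9 10 11 12 13 14 15 16 17 18 19 20 21 22 23 24 25 26 27
     L  W  L  W  L  W  L  W  L  W  L  W  L  W  L  W  L  W  L  W  L  W  L  W  L  W  L  W
Position 27 is W, so the first player wins.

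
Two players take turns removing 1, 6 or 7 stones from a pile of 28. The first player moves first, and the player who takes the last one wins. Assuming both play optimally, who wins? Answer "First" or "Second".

Second

i:   0  1  2  3  4  5  6  7  8  9 10 11 12 13 14 15 16 17 18 19 20 21 22 23 24 25 26 27 28
     L  W  L  W  L  W  W  W  W  W  W  W  L  W  L  W  L  W  W  W  W  W  W  W  L  W  L  W  L
Position 28 is L, so the second player wins.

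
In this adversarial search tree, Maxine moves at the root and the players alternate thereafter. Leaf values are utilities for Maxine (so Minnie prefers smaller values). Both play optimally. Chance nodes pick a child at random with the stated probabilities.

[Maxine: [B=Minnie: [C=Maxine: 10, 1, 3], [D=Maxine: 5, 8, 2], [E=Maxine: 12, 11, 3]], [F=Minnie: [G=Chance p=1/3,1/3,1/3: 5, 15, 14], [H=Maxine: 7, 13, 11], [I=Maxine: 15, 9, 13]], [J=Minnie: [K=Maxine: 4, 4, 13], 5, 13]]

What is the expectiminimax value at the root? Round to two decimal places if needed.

C (Maxine): max(10, 1, 3) = 10
D (Maxine): max(5, 8, 2) = 8
E (Maxine): max(12, 11, 3) = 12
B (Minnie): min(10, 8, 12) = 8
G (Chance): 1/3·5 + 1/3·15 + 1/3·14 = 11.33
H (Maxine): max(7, 13, 11) = 13
I (Maxine): max(15, 9, 13) = 15
F (Minnie): min(11.33, 13, 15) = 11.33
K (Maxine): max(4, 4, 13) = 13
J (Minnie): min(13, 5, 13) = 5
Root (Maxine): max(8, 11.33, 5) = 11.33

11.33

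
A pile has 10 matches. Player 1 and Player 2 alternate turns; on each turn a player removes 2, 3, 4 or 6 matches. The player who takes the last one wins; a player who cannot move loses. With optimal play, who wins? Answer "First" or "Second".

Mark each pile size as W (mover wins) or L (mover loses):
i:   0  1  2  3  4  5  6  7  8  9 10
     L  L  W  W  W  W  W  W  L  L  W
Position 10 is W, so the first player wins.

First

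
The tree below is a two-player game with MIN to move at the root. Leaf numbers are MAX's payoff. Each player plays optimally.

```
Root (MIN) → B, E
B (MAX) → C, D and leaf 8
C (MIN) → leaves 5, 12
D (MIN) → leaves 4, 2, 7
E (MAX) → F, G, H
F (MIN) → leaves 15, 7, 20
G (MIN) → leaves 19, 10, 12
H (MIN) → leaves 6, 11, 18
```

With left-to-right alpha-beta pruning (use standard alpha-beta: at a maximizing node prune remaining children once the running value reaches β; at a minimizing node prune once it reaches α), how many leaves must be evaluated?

10

C [α=-∞,β=+∞]: v=5
D [α=5,β=+∞]: v=4 after child 1 ≤ α → α-cutoff, skip 2
B [α=-∞,β=+∞]: v=8
F [α=-∞,β=8]: v=7
G [α=7,β=8]: v=10
E [α=-∞,β=8]: v=10 after child 2 ≥ β → β-cutoff, skip 1
Root [α=-∞,β=+∞]: v=8
Leaves evaluated: 10 of 15.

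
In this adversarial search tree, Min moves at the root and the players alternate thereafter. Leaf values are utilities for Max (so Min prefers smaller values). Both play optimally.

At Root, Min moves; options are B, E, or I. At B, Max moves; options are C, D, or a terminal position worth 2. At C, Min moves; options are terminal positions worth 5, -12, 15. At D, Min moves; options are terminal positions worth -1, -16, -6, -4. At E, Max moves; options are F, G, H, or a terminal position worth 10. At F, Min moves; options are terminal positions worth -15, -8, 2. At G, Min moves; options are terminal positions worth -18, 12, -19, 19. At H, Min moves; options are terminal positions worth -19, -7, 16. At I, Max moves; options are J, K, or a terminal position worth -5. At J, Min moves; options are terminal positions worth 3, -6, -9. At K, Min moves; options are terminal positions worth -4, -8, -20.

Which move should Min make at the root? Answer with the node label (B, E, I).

C (Min): min(5, -12, 15) = -12
D (Min): min(-1, -16, -6, -4) = -16
B (Max): max(-12, -16, 2) = 2
F (Min): min(-15, -8, 2) = -15
G (Min): min(-18, 12, -19, 19) = -19
H (Min): min(-19, -7, 16) = -19
E (Max): max(-15, -19, -19, 10) = 10
J (Min): min(3, -6, -9) = -9
K (Min): min(-4, -8, -20) = -20
I (Max): max(-9, -20, -5) = -5
Root (Min): min(2, 10, -5) = -5
Min picks the child with the lowest value: I (value -5).

I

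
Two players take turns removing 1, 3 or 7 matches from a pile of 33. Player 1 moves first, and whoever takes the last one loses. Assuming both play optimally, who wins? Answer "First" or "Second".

W/L table (W = player to move can force a win):
i:   0  1  2  3  4  5  6  7  8  9 10 11 12 13 14 15 16 17 18 19 20 21 22 23 24 25 26 27 28 29 30 31 32 33
     W  L  W  L  W  L  W  L  W  L  W  L  W  L  W  L  W  L  W  L  W  L  W  L  W  L  W  L  W  L  W  L  W  L
Position 33 is L, so the second player wins.

Second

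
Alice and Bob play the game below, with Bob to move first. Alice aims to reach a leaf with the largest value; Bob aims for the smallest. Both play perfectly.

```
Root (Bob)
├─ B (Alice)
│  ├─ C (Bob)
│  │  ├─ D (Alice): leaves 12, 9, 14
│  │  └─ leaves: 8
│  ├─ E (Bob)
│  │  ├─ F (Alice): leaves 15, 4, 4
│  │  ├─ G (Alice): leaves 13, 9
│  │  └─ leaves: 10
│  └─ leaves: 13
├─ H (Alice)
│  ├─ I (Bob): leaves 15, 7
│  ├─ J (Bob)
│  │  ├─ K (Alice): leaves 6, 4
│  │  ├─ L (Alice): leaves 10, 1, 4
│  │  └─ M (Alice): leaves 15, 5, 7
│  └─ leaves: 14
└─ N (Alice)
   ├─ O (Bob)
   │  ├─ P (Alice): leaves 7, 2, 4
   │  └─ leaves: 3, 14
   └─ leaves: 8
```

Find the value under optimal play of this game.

D (Alice): max(12, 9, 14) = 14
C (Bob): min(14, 8) = 8
F (Alice): max(15, 4, 4) = 15
G (Alice): max(13, 9) = 13
E (Bob): min(15, 13, 10) = 10
B (Alice): max(8, 10, 13) = 13
I (Bob): min(15, 7) = 7
K (Alice): max(6, 4) = 6
L (Alice): max(10, 1, 4) = 10
M (Alice): max(15, 5, 7) = 15
J (Bob): min(6, 10, 15) = 6
H (Alice): max(7, 6, 14) = 14
P (Alice): max(7, 2, 4) = 7
O (Bob): min(7, 3, 14) = 3
N (Alice): max(3, 8) = 8
Root (Bob): min(13, 14, 8) = 8

8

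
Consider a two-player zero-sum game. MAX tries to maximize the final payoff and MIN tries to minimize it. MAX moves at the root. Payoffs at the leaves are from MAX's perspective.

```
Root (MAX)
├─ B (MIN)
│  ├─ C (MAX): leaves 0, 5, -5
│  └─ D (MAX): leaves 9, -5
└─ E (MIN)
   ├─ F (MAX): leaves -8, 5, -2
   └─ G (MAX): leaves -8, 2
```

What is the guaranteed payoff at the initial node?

C (MAX): max(0, 5, -5) = 5
D (MAX): max(9, -5) = 9
B (MIN): min(5, 9) = 5
F (MAX): max(-8, 5, -2) = 5
G (MAX): max(-8, 2) = 2
E (MIN): min(5, 2) = 2
Root (MAX): max(5, 2) = 5

5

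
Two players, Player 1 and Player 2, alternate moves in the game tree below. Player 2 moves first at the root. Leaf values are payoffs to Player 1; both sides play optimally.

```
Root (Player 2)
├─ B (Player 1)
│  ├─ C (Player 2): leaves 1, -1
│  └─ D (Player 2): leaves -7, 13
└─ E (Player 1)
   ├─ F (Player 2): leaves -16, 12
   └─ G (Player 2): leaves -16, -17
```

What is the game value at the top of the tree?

-16

C (Player 2): min(1, -1) = -1
D (Player 2): min(-7, 13) = -7
B (Player 1): max(-1, -7) = -1
F (Player 2): min(-16, 12) = -16
G (Player 2): min(-16, -17) = -17
E (Player 1): max(-16, -17) = -16
Root (Player 2): min(-1, -16) = -16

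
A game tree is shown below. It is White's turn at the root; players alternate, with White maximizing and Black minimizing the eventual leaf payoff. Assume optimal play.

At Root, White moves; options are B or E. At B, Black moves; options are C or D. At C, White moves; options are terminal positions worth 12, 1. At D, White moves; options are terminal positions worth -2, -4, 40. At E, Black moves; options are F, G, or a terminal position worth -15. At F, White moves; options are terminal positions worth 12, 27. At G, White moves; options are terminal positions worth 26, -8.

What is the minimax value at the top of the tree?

12

C (White): max(12, 1) = 12
D (White): max(-2, -4, 40) = 40
B (Black): min(12, 40) = 12
F (White): max(12, 27) = 27
G (White): max(26, -8) = 26
E (Black): min(27, 26, -15) = -15
Root (White): max(12, -15) = 12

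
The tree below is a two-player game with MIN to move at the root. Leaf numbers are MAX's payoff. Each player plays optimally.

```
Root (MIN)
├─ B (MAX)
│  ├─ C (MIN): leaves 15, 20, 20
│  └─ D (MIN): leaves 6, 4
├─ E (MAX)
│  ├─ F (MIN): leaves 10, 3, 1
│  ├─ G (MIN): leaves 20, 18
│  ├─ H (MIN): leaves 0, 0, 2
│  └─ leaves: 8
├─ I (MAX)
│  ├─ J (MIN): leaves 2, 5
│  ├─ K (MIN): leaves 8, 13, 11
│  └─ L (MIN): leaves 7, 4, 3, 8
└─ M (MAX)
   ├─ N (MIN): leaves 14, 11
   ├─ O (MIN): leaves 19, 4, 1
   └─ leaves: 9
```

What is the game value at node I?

8

J: min(2, 5) = 2
K: min(8, 13, 11) = 8
L: min(7, 4, 3, 8) = 3
I: max(2, 8, 3) = 8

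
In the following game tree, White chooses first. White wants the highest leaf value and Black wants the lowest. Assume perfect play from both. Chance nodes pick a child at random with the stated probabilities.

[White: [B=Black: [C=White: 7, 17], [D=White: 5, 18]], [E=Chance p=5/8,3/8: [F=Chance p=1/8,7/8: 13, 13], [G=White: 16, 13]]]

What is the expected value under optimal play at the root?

C (White): max(7, 17) = 17
D (White): max(5, 18) = 18
B (Black): min(17, 18) = 17
F (Chance): 1/8·13 + 7/8·13 = 13
G (White): max(16, 13) = 16
E (Chance): 5/8·13 + 3/8·16 = 14.12
Root (White): max(17, 14.12) = 17

17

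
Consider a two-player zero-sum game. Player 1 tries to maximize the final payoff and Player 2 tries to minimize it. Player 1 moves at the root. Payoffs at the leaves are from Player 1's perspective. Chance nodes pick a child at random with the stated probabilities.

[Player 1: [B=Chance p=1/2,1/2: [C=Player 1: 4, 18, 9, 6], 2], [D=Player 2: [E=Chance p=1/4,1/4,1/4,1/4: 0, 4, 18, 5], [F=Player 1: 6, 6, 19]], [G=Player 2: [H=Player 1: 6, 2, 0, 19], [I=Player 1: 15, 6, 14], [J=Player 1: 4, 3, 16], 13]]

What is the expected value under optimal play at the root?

C (Player 1): max(4, 18, 9, 6) = 18
B (Chance): 1/2·18 + 1/2·2 = 10
E (Chance): 1/4·0 + 1/4·4 + 1/4·18 + 1/4·5 = 6.75
F (Player 1): max(6, 6, 19) = 19
D (Player 2): min(6.75, 19) = 6.75
H (Player 1): max(6, 2, 0, 19) = 19
I (Player 1): max(15, 6, 14) = 15
J (Player 1): max(4, 3, 16) = 16
G (Player 2): min(19, 15, 16, 13) = 13
Root (Player 1): max(10, 6.75, 13) = 13

13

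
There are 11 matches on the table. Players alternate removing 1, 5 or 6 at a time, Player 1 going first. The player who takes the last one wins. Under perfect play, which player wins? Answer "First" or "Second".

i:   0  1  2  3  4  5  6  7  8  9 10 11
     L  W  L  W  L  W  W  W  W  W  W  L
Position 11 is L, so the second player wins.

Second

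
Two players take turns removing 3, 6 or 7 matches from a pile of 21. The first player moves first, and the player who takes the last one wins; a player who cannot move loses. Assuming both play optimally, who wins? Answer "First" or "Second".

Second

i:   0  1  2  3  4  5  6  7  8  9 10 11 12 13 14 15 16 17 18 19 20 21
     L  L  L  W  W  W  W  W  W  W  L  L  L  W  W  W  W  W  W  W  L  L
Position 21 is L, so the second player wins.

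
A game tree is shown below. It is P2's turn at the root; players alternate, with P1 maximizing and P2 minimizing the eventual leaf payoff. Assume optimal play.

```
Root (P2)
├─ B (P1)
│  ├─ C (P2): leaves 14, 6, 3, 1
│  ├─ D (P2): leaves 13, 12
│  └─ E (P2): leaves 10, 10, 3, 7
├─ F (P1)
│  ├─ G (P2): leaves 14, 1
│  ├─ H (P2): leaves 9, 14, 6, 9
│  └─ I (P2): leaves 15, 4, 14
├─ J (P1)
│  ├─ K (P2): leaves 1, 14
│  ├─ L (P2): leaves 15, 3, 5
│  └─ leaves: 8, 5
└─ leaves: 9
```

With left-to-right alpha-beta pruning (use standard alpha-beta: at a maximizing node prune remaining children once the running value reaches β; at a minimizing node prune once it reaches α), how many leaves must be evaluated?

22

C [α=-∞,β=+∞]: v=1
D [α=1,β=+∞]: v=12
E [α=12,β=+∞]: v=10 after child 1 ≤ α → α-cutoff, skip 3
B [α=-∞,β=+∞]: v=12
G [α=-∞,β=12]: v=1
H [α=1,β=12]: v=6
I [α=6,β=12]: v=4 after child 2 ≤ α → α-cutoff, skip 1
F [α=-∞,β=12]: v=6
K [α=-∞,β=6]: v=1
L [α=1,β=6]: v=3
J [α=-∞,β=6]: v=8 after child 3 ≥ β → β-cutoff, skip 1
Root [α=-∞,β=+∞]: v=6
Leaves evaluated: 22 of 27.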